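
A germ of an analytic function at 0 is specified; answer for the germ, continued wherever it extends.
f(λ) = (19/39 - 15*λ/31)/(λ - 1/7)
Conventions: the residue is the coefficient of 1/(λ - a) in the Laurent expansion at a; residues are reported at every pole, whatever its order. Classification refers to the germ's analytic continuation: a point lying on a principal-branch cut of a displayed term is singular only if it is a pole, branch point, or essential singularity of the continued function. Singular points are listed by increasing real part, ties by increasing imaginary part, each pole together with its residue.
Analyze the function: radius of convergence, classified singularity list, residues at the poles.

Denominator factor (λ - 1/7): pole of order 1 at 1/7, modulus 1/7.
The radius of convergence is the smallest modulus among the singular points: 1/7.
At the order-1 pole 1/7 set g(λ) = (λ - (1/7))*f(λ) = 19/39 - 15*λ/31.
Simple pole: residue = g(a) at a = 1/7, which is 3538/8463.

Radius of convergence at 0: 1/7.
At 1/7: a pole of order 1; residue 3538/8463.


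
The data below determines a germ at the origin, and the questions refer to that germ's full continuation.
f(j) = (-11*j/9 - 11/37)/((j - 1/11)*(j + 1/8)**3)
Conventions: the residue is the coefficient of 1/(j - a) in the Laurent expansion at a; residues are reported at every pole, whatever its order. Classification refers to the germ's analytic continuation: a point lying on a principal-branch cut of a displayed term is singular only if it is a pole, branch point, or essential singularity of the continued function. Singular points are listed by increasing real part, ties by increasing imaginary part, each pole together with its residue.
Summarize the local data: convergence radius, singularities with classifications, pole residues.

Radius of convergence at 0: 1/11.
At -1/8: a pole of order 3; residue 92680192/2284047.
At 1/11: a pole of order 1; residue -92680192/2284047.

Denominator factor (j - 1/11): pole of order 1 at 1/11, modulus 1/11.
Denominator factor (j + 1/8)^3: pole of order 3 at -1/8, modulus 1/8.
The radius of convergence is the smallest modulus among the singular points: 1/11.
At the order-3 pole -1/8 set g(j) = (j - (-1/8))^3*f(j) = (-11*j/9 - 11/37)/(j - 1/11).
Order-3 pole: residue = g''(a)/2; g''(-1/8) = 185360384/2284047, so the residue is 92680192/2284047.
At the order-1 pole 1/11 set g(j) = (j - (1/11))*f(j) = (-11*j/9 - 11/37)/(j + 1/8)**3.
Simple pole: residue = g(a) at a = 1/11, which is -92680192/2284047.
List the singular points by increasing real part (a conjugate pair: the negative imaginary part first).


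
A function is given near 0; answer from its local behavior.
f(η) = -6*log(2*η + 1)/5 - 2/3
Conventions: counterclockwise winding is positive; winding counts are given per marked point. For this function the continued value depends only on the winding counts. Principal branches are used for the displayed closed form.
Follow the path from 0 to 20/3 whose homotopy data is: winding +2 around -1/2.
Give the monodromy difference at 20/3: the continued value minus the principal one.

Continued minus principal equals -(24/5)*pi*i.

The rational part is single-valued and drops out of the difference; each branch term changes only by its own monodromy.
(-6/5)*log(1 - η/(-1/2)): each positive loop around -1/2 adds 2*pi*i to the log, so winding +2 contributes (-6/5)*(2)*2*pi*i = -(24/5)*pi*i.
Summing the contributions at η = 20/3 gives -(24/5)*pi*i.


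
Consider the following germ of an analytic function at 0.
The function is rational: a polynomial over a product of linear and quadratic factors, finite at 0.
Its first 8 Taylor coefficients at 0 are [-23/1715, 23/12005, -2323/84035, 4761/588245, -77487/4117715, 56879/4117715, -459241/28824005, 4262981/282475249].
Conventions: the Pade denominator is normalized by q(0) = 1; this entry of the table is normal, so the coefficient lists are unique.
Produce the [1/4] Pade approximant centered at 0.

Taylor coefficients needed (read off): a_0 = -23/1715, a_1 = 23/12005, a_2 = -2323/84035, a_3 = 4761/588245, a_4 = -77487/4117715, a_5 = 56879/4117715.
Write the denominator as Q(η) = 1 + q1*η + q2*η^2 + q3*η^3 + q4*η^4. Requiring Q*f - P = O(η^6) with deg P <= 1 kills the coefficients of η^2..η^5 in Q*f:
  η^2: a_2 + q1*a_1 + q2*a_0 = 0, i.e. -2323/84035 + (23/12005)*q1 + (-23/1715)*q2 = 0.
  η^3: a_3 + q1*a_2 + q2*a_1 + q3*a_0 = 0, i.e. 4761/588245 + (-2323/84035)*q1 + (23/12005)*q2 + (-23/1715)*q3 = 0.
  η^4: a_4 + q1*a_3 + q2*a_2 + q3*a_1 + q4*a_0 = 0, i.e. -77487/4117715 + (4761/588245)*q1 + (-2323/84035)*q2 + (23/12005)*q3 + (-23/1715)*q4 = 0.
  η^5: a_5 + q1*a_4 + q2*a_3 + q3*a_2 + q4*a_1 = 0, i.e. 56879/4117715 + (-77487/4117715)*q1 + (4761/588245)*q2 + (-2323/84035)*q3 + (23/12005)*q4 = 0.
Solving this linear system: q1 = 263/1736, q2 = -24785/12152, q3 = -3/21266, q4 = 861101/297724.
The numerator is Q*f truncated at degree 1: P0 = a_0 = -23/1715; P1 = a_1 + q1*a_0 = -69/595448.

The Pade approximant has numerator coefficients [-23/1715, -69/595448]; denominator coefficients [1, 263/1736, -24785/12152, -3/21266, 861101/297724].


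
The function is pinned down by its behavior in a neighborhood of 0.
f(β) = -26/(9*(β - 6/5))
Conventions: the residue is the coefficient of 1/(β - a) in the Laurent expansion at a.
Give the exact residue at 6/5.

The residue is -26/9.

At the order-1 pole 6/5 set g(β) = (β - (6/5))*f(β) = -26/9.
Simple pole: residue = g(a) at a = 6/5, which is -26/9.


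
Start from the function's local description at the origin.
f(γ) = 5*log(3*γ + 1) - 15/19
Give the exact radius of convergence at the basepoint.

Branch term (5)*log(1 - γ/(-1/3)): its argument vanishes at γ = -1/3, a logarithmic branch point, modulus 1/3.
The radius of convergence is the smallest modulus among the singular points: 1/3.

The radius of convergence is 1/3.


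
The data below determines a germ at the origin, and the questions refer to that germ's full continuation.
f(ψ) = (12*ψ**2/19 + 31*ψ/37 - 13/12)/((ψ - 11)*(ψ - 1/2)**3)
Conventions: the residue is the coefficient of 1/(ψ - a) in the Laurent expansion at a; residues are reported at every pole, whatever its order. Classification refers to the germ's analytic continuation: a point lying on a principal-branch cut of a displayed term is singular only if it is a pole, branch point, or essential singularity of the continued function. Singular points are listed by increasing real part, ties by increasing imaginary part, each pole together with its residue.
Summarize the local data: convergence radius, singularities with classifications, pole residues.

Denominator factor (ψ - 1/2)^3: pole of order 3 at 1/2, modulus 1/2.
Denominator factor (ψ - 11): pole of order 1 at 11, modulus 11.
The radius of convergence is the smallest modulus among the singular points: 1/2.
At the order-3 pole 1/2 set g(ψ) = (ψ - (1/2))^3*f(ψ) = (12*ψ**2/19 + 31*ψ/37 - 13/12)/(ψ - 11).
Order-3 pole: residue = g''(a)/2; g''(1/2) = -2853188/19531449, so the residue is -1426594/19531449.
At the order-1 pole 11 set g(ψ) = (ψ - (11))*f(ψ) = (12*ψ**2/19 + 31*ψ/37 - 13/12)/(ψ - 1/2)**3.
Simple pole: residue = g(a) at a = 11, which is 1426594/19531449.
List the singular points by increasing real part (a conjugate pair: the negative imaginary part first).

Radius of convergence at 0: 1/2.
At 1/2: a pole of order 3; residue -1426594/19531449.
At 11: a pole of order 1; residue 1426594/19531449.


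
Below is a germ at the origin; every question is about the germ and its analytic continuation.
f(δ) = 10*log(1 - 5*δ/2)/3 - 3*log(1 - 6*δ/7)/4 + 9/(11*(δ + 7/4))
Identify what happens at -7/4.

The point is a pole of order 1.

The denominator factor δ + 7/4 vanishes at -7/4 and appears to the power 1; the numerator there equals 9/11, nonzero, and no other factor vanishes.
The branch terms are analytic at this point.
Hence a pole whose order is the multiplicity, 1.


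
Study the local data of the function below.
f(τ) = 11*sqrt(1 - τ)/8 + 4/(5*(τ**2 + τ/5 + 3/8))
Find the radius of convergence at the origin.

The radius of convergence is (1/4)*sqrt(6).

Denominator factor (τ**2 + τ/5 + 3/8): discriminant -73/50, complex-conjugate roots (-1/10) + ((1/20)*sqrt(146))*i and (-1/10) - ((1/20)*sqrt(146))*i; poles of order 1, moduli (1/4)*sqrt(6) and (1/4)*sqrt(6).
Branch term (11/8)*sqrt(1 - τ/(1)): its argument vanishes at τ = 1, a square-root branch point, modulus 1.
The radius of convergence is the smallest modulus among the singular points: (1/4)*sqrt(6).


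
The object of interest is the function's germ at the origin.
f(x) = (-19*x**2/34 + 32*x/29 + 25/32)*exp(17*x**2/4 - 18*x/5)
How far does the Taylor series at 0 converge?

The factor exp(17*x**2/4 - 18*x/5) is entire and contributes no finite singular point.
The polynomial part has no poles.
No finite singular points: the Taylor series at 0 converges everywhere.

The radius of convergence is infinite.


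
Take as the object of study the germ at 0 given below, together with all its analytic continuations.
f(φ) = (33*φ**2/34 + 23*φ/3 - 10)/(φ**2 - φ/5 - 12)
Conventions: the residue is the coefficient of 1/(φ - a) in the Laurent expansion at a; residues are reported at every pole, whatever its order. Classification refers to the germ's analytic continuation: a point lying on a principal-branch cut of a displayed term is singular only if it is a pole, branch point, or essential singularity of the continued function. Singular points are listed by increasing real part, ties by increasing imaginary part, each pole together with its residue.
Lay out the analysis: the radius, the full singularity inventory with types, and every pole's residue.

Radius of convergence at 0: -1/10 + (1/10)*sqrt(1201).
At 1/10 - (1/10)*sqrt(1201): a pole of order 1; residue 4009/1020 - (12409/1225020)*sqrt(1201).
At 1/10 + (1/10)*sqrt(1201): a pole of order 1; residue 4009/1020 + (12409/1225020)*sqrt(1201).

Denominator factor (φ**2 - φ/5 - 12): discriminant 1201/25, real irrational roots 1/10 + (1/10)*sqrt(1201) and 1/10 - (1/10)*sqrt(1201); poles of order 1, moduli 1/10 + (1/10)*sqrt(1201) and -1/10 + (1/10)*sqrt(1201).
The radius of convergence is the smallest modulus among the singular points: -1/10 + (1/10)*sqrt(1201).
The factor φ**2 - φ/5 - 12 splits as (φ - a)(φ - a') with a = 1/10 - (1/10)*sqrt(1201), a' = 1/10 + (1/10)*sqrt(1201). At the order-1 pole a set g(φ) = (φ - a)*f(φ) = [33*φ**2/34 + 23*φ/3 - 10] / (φ - a').
Simple pole: residue = g(a) at a = 1/10 - (1/10)*sqrt(1201), which is 4009/1020 - (12409/1225020)*sqrt(1201).
The factor φ**2 - φ/5 - 12 splits as (φ - a)(φ - a') with a = 1/10 + (1/10)*sqrt(1201), a' = 1/10 - (1/10)*sqrt(1201). At the order-1 pole a set g(φ) = (φ - a)*f(φ) = [33*φ**2/34 + 23*φ/3 - 10] / (φ - a').
Simple pole: residue = g(a) at a = 1/10 + (1/10)*sqrt(1201), which is 4009/1020 + (12409/1225020)*sqrt(1201).
List the singular points by increasing real part (a conjugate pair: the negative imaginary part first).


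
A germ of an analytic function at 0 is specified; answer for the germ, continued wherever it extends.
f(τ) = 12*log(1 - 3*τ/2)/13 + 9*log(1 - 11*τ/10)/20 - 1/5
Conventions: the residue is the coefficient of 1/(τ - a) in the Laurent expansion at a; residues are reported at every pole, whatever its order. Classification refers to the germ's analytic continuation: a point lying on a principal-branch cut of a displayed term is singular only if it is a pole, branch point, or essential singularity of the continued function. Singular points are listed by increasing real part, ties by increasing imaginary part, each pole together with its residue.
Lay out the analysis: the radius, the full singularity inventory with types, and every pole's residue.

Radius of convergence at 0: 2/3.
At 2/3: a logarithmic branch point.
At 10/11: a logarithmic branch point.

Branch term (9/20)*log(1 - τ/(10/11)): its argument vanishes at τ = 10/11, a logarithmic branch point, modulus 10/11.
Branch term (12/13)*log(1 - τ/(2/3)): its argument vanishes at τ = 2/3, a logarithmic branch point, modulus 2/3.
The radius of convergence is the smallest modulus among the singular points: 2/3.
List the singular points by increasing real part (a conjugate pair: the negative imaginary part first).


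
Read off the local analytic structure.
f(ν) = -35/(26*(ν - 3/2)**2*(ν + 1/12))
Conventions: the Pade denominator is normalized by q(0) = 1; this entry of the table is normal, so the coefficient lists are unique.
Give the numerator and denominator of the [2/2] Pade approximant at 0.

Taylor coefficients needed (expand at 0): a_0 = -280/39, a_1 = 8960/117, a_2 = -108640/117, a_3 = 11724160/1053, a_4 = -422092160/3159.
Write the denominator as Q(ν) = 1 + q1*ν + q2*ν^2. Requiring Q*f - P = O(ν^5) with deg P <= 2 kills the coefficients of ν^3..ν^4 in Q*f:
  ν^3: a_3 + q1*a_2 + q2*a_1 = 0, i.e. 11724160/1053 + (-108640/117)*q1 + (8960/117)*q2 = 0.
  ν^4: a_4 + q1*a_3 + q2*a_2 = 0, i.e. -422092160/3159 + (11724160/1053)*q1 + (-108640/117)*q2 = 0.
Solving this linear system: q1 = 31244/2811, q2 = -89564/8433.
The numerator is Q*f truncated at degree 2: P0 = a_0 = -280/39; P1 = a_1 + q1*a_0 = -39200/12181; P2 = a_2 + q1*a_1 + q2*a_0 = -13440/12181.

The Pade approximant has numerator coefficients [-280/39, -39200/12181, -13440/12181]; denominator coefficients [1, 31244/2811, -89564/8433].


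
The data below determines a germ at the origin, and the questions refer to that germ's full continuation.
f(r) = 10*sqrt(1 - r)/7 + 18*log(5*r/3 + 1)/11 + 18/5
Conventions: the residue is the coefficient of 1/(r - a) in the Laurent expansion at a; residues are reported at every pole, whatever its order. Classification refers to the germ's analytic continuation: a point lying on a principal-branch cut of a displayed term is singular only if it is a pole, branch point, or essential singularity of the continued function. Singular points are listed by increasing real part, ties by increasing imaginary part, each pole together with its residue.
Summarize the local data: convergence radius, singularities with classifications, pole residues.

Radius of convergence at 0: 3/5.
At -3/5: a logarithmic branch point.
At 1: an algebraic (square-root) branch point.

Branch term (18/11)*log(1 - r/(-3/5)): its argument vanishes at r = -3/5, a logarithmic branch point, modulus 3/5.
Branch term (10/7)*sqrt(1 - r/(1)): its argument vanishes at r = 1, a square-root branch point, modulus 1.
The radius of convergence is the smallest modulus among the singular points: 3/5.
List the singular points by increasing real part (a conjugate pair: the negative imaginary part first).


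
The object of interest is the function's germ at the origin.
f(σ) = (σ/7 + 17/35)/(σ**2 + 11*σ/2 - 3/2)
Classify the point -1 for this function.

The point is a regular point.

Denominator factors: σ**2 + 11*σ/2 - 3/2 = -6 at σ = -1 — none vanishes.
So the germ continues analytically to -1.


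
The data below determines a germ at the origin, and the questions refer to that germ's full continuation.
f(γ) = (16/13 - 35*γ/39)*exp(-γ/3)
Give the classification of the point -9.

The point is a regular point.

There is no denominator, hence no pole anywhere.
The factor exp(-γ/3) is entire.
So the germ continues analytically to -9.


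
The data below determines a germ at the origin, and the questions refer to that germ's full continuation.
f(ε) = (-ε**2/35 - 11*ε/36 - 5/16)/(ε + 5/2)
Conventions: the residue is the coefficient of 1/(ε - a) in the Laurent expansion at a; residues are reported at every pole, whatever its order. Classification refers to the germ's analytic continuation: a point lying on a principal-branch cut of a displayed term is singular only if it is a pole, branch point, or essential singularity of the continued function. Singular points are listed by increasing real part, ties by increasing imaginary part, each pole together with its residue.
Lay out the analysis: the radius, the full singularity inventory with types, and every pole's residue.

Radius of convergence at 0: 5/2.
At -5/2: a pole of order 1; residue 275/1008.

Denominator factor (ε + 5/2): pole of order 1 at -5/2, modulus 5/2.
The radius of convergence is the smallest modulus among the singular points: 5/2.
At the order-1 pole -5/2 set g(ε) = (ε - (-5/2))*f(ε) = -ε**2/35 - 11*ε/36 - 5/16.
Simple pole: residue = g(a) at a = -5/2, which is 275/1008.


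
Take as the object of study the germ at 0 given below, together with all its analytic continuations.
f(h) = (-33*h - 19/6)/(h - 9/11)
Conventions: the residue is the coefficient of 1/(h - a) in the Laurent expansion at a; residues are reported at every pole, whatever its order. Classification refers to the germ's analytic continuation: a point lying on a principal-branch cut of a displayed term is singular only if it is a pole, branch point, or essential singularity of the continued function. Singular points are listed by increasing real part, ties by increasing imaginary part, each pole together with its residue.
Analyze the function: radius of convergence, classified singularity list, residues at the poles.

Radius of convergence at 0: 9/11.
At 9/11: a pole of order 1; residue -181/6.

Denominator factor (h - 9/11): pole of order 1 at 9/11, modulus 9/11.
The radius of convergence is the smallest modulus among the singular points: 9/11.
At the order-1 pole 9/11 set g(h) = (h - (9/11))*f(h) = -33*h - 19/6.
Simple pole: residue = g(a) at a = 9/11, which is -181/6.


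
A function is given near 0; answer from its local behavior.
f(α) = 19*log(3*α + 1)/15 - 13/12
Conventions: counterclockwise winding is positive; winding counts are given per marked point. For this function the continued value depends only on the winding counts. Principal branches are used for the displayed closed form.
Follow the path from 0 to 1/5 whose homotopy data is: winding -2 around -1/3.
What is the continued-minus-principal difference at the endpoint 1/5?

Continued minus principal equals -(76/15)*pi*i.

The rational part is single-valued and drops out of the difference; each branch term changes only by its own monodromy.
(19/15)*log(1 - α/(-1/3)): each positive loop around -1/3 adds 2*pi*i to the log, so winding -2 contributes (19/15)*(-2)*2*pi*i = -(76/15)*pi*i.
Summing the contributions at α = 1/5 gives -(76/15)*pi*i.


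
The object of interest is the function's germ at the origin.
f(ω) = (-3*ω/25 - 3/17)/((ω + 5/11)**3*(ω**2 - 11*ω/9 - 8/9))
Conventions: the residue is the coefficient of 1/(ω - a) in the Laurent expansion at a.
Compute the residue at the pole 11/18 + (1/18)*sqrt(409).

The residue is -2728538021/20683900 + (2206977685/338388604)*sqrt(409).

The factor ω**2 - 11*ω/9 - 8/9 splits as (ω - a)(ω - a') with a = 11/18 + (1/18)*sqrt(409), a' = 11/18 - (1/18)*sqrt(409). At the order-1 pole a set g(ω) = (ω - a)*f(ω) = [(-3*ω/25 - 3/17)/(ω + 5/11)**3] / (ω - a').
Simple pole: residue = g(a) at a = 11/18 + (1/18)*sqrt(409), which is -2728538021/20683900 + (2206977685/338388604)*sqrt(409).


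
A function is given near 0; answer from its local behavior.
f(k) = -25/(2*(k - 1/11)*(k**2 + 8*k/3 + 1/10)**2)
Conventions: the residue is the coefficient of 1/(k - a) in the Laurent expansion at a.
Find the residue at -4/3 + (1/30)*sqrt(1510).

The factor k**2 + 8*k/3 + 1/10 splits as (k - a)(k - a') with a = -4/3 + (1/30)*sqrt(1510), a' = -4/3 - (1/30)*sqrt(1510). At the order-2 pole a set g(k) = (k - a)^2*f(k) = [-25/(2*(k - 1/11))] / (k - a')^2.
Order-2 pole: residue = g'(a); g'(-4/3 + (1/30)*sqrt(1510)) = 82355625/1620529 + (95162574375/73899363458)*sqrt(1510), so the residue is 82355625/1620529 + (95162574375/73899363458)*sqrt(1510).

The residue is 82355625/1620529 + (95162574375/73899363458)*sqrt(1510).


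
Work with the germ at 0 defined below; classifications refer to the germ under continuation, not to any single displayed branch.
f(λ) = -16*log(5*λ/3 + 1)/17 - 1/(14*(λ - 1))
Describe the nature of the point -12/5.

The point is a regular point.

Denominator factors: λ - 1 = -17/5 at λ = -12/5 — none vanishes.
Branch term log(1 - λ/(-3/5)): argument at -12/5 is -3, nonzero, so -12/5 is not its branch point (a point on a principal cut is still regular for the continued germ).
So the germ continues analytically to -12/5.


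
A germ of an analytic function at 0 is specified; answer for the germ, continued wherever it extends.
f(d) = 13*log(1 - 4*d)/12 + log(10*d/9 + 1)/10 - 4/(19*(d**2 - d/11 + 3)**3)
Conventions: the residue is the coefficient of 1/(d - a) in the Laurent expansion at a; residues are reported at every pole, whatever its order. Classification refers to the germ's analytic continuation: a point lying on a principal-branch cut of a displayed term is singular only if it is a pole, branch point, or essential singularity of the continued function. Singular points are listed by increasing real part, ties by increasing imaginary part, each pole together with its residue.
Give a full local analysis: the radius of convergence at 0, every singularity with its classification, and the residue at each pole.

Radius of convergence at 0: 1/4.
At -9/10: a logarithmic branch point.
At (1/22) - ((1/22)*sqrt(1451))*i: a pole of order 3; residue -((3865224/58043800169)*sqrt(1451))*i.
At (1/22) + ((1/22)*sqrt(1451))*i: a pole of order 3; residue ((3865224/58043800169)*sqrt(1451))*i.
At 1/4: a logarithmic branch point.

Denominator factor (d**2 - d/11 + 3)^3: discriminant -1451/121, complex-conjugate roots (1/22) + ((1/22)*sqrt(1451))*i and (1/22) - ((1/22)*sqrt(1451))*i; poles of order 3, moduli sqrt(3) and sqrt(3).
Branch term (13/12)*log(1 - d/(1/4)): its argument vanishes at d = 1/4, a logarithmic branch point, modulus 1/4.
Branch term (1/10)*log(1 - d/(-9/10)): its argument vanishes at d = -9/10, a logarithmic branch point, modulus 9/10.
The radius of convergence is the smallest modulus among the singular points: 1/4.
The branch terms are analytic at (1/22) - ((1/22)*sqrt(1451))*i and contribute nothing to the residue; only the rational part matters.
The factor d**2 - d/11 + 3 splits as (d - a)(d - a') with a = (1/22) - ((1/22)*sqrt(1451))*i, a' = (1/22) + ((1/22)*sqrt(1451))*i. At the order-3 pole a set g(d) = (d - a)^3*(rational part) = [-4/19] / (d - a')^3.
Order-3 pole: residue = g''(a)/2; g''((1/22) - ((1/22)*sqrt(1451))*i) = -((7730448/58043800169)*sqrt(1451))*i, so the residue is -((3865224/58043800169)*sqrt(1451))*i.
The branch terms are analytic at (1/22) + ((1/22)*sqrt(1451))*i and contribute nothing to the residue; only the rational part matters.
The factor d**2 - d/11 + 3 splits as (d - a)(d - a') with a = (1/22) + ((1/22)*sqrt(1451))*i, a' = (1/22) - ((1/22)*sqrt(1451))*i. At the order-3 pole a set g(d) = (d - a)^3*(rational part) = [-4/19] / (d - a')^3.
Order-3 pole: residue = g''(a)/2; g''((1/22) + ((1/22)*sqrt(1451))*i) = ((7730448/58043800169)*sqrt(1451))*i, so the residue is ((3865224/58043800169)*sqrt(1451))*i.
List the singular points by increasing real part (a conjugate pair: the negative imaginary part first).


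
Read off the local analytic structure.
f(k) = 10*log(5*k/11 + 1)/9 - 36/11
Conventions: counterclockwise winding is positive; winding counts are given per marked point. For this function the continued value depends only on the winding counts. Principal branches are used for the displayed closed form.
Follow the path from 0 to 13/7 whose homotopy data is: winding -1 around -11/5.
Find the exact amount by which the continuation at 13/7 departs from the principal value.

The rational part is single-valued and drops out of the difference; each branch term changes only by its own monodromy.
(10/9)*log(1 - k/(-11/5)): each positive loop around -11/5 adds 2*pi*i to the log, so winding -1 contributes (10/9)*(-1)*2*pi*i = -(20/9)*pi*i.
Summing the contributions at k = 13/7 gives -(20/9)*pi*i.

Continued minus principal equals -(20/9)*pi*i.


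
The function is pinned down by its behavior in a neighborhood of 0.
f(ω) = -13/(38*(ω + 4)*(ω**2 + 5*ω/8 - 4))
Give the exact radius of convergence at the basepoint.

The radius of convergence is -5/16 + (1/16)*sqrt(1049).

Denominator factor (ω + 4): pole of order 1 at -4, modulus 4.
Denominator factor (ω**2 + 5*ω/8 - 4): discriminant 1049/64, real irrational roots -5/16 + (1/16)*sqrt(1049) and -5/16 - (1/16)*sqrt(1049); poles of order 1, moduli -5/16 + (1/16)*sqrt(1049) and 5/16 + (1/16)*sqrt(1049).
The radius of convergence is the smallest modulus among the singular points: -5/16 + (1/16)*sqrt(1049).


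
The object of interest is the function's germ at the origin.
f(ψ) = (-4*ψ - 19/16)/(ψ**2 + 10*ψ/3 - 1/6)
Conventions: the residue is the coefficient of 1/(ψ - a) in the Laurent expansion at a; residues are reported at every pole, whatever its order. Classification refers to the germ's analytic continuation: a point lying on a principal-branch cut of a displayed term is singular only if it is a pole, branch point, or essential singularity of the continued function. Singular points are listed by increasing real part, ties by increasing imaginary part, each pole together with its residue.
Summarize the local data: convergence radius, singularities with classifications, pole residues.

Radius of convergence at 0: -5/3 + (1/6)*sqrt(106).
At -5/3 - (1/6)*sqrt(106): a pole of order 1; residue -2 - (263/1696)*sqrt(106).
At -5/3 + (1/6)*sqrt(106): a pole of order 1; residue -2 + (263/1696)*sqrt(106).

Denominator factor (ψ**2 + 10*ψ/3 - 1/6): discriminant 106/9, real irrational roots -5/3 + (1/6)*sqrt(106) and -5/3 - (1/6)*sqrt(106); poles of order 1, moduli -5/3 + (1/6)*sqrt(106) and 5/3 + (1/6)*sqrt(106).
The radius of convergence is the smallest modulus among the singular points: -5/3 + (1/6)*sqrt(106).
The factor ψ**2 + 10*ψ/3 - 1/6 splits as (ψ - a)(ψ - a') with a = -5/3 - (1/6)*sqrt(106), a' = -5/3 + (1/6)*sqrt(106). At the order-1 pole a set g(ψ) = (ψ - a)*f(ψ) = [-4*ψ - 19/16] / (ψ - a').
Simple pole: residue = g(a) at a = -5/3 - (1/6)*sqrt(106), which is -2 - (263/1696)*sqrt(106).
The factor ψ**2 + 10*ψ/3 - 1/6 splits as (ψ - a)(ψ - a') with a = -5/3 + (1/6)*sqrt(106), a' = -5/3 - (1/6)*sqrt(106). At the order-1 pole a set g(ψ) = (ψ - a)*f(ψ) = [-4*ψ - 19/16] / (ψ - a').
Simple pole: residue = g(a) at a = -5/3 + (1/6)*sqrt(106), which is -2 + (263/1696)*sqrt(106).
List the singular points by increasing real part (a conjugate pair: the negative imaginary part first).


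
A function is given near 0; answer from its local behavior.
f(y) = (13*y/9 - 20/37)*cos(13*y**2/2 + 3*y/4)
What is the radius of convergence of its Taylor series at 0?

The radius of convergence is infinite.

The factor cos(13*y**2/2 + 3*y/4) is entire and contributes no finite singular point.
The polynomial part has no poles.
No finite singular points: the Taylor series at 0 converges everywhere.


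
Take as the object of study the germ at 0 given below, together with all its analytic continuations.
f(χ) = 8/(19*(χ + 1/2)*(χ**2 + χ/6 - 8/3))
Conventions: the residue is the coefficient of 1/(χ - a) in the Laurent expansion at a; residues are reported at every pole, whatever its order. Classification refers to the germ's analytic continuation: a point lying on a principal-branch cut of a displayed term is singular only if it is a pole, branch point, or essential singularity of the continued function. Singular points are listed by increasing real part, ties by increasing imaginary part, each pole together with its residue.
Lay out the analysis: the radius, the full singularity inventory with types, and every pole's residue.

Radius of convergence at 0: 1/2.
At -1/12 - (1/12)*sqrt(385): a pole of order 1; residue 8/95 + (8/7315)*sqrt(385).
At -1/2: a pole of order 1; residue -16/95.
At -1/12 + (1/12)*sqrt(385): a pole of order 1; residue 8/95 - (8/7315)*sqrt(385).

Denominator factor (χ**2 + χ/6 - 8/3): discriminant 385/36, real irrational roots -1/12 + (1/12)*sqrt(385) and -1/12 - (1/12)*sqrt(385); poles of order 1, moduli -1/12 + (1/12)*sqrt(385) and 1/12 + (1/12)*sqrt(385).
Denominator factor (χ + 1/2): pole of order 1 at -1/2, modulus 1/2.
The radius of convergence is the smallest modulus among the singular points: 1/2.
The factor χ**2 + χ/6 - 8/3 splits as (χ - a)(χ - a') with a = -1/12 - (1/12)*sqrt(385), a' = -1/12 + (1/12)*sqrt(385). At the order-1 pole a set g(χ) = (χ - a)*f(χ) = [8/(19*(χ + 1/2))] / (χ - a').
Simple pole: residue = g(a) at a = -1/12 - (1/12)*sqrt(385), which is 8/95 + (8/7315)*sqrt(385).
At the order-1 pole -1/2 set g(χ) = (χ - (-1/2))*f(χ) = 8/(19*(χ**2 + χ/6 - 8/3)).
Simple pole: residue = g(a) at a = -1/2, which is -16/95.
The factor χ**2 + χ/6 - 8/3 splits as (χ - a)(χ - a') with a = -1/12 + (1/12)*sqrt(385), a' = -1/12 - (1/12)*sqrt(385). At the order-1 pole a set g(χ) = (χ - a)*f(χ) = [8/(19*(χ + 1/2))] / (χ - a').
Simple pole: residue = g(a) at a = -1/12 + (1/12)*sqrt(385), which is 8/95 - (8/7315)*sqrt(385).
List the singular points by increasing real part (a conjugate pair: the negative imaginary part first).


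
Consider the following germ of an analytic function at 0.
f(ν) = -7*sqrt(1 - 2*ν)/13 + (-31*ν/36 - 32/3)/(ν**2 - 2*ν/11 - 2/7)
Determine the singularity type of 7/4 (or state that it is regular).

The point is a regular point.

Denominator factors: ν**2 - 2*ν/11 - 2/7 = 3029/1232 at ν = 7/4 — none vanishes.
Branch term sqrt(1 - ν/(1/2)): argument at 7/4 is -5/2, nonzero, so 7/4 is not its branch point (a point on a principal cut is still regular for the continued germ).
So the germ continues analytically to 7/4.


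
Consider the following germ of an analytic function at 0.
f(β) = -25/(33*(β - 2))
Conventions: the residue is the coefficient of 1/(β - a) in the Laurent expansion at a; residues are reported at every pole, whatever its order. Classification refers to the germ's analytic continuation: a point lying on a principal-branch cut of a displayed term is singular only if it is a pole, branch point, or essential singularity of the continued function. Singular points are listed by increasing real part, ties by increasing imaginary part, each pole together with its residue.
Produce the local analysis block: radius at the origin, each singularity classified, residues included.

Denominator factor (β - 2): pole of order 1 at 2, modulus 2.
The radius of convergence is the smallest modulus among the singular points: 2.
At the order-1 pole 2 set g(β) = (β - (2))*f(β) = -25/33.
Simple pole: residue = g(a) at a = 2, which is -25/33.

Radius of convergence at 0: 2.
At 2: a pole of order 1; residue -25/33.


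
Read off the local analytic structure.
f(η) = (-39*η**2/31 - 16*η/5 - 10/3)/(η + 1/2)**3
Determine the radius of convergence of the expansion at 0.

Denominator factor (η + 1/2)^3: pole of order 3 at -1/2, modulus 1/2.
The radius of convergence is the smallest modulus among the singular points: 1/2.

The radius of convergence is 1/2.


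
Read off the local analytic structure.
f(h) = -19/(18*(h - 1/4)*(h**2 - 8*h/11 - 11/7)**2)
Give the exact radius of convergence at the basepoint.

The radius of convergence is 1/4.

Denominator factor (h**2 - 8*h/11 - 11/7)^2: discriminant 5772/847, real irrational roots 4/11 + (1/77)*sqrt(10101) and 4/11 - (1/77)*sqrt(10101); poles of order 2, moduli 4/11 + (1/77)*sqrt(10101) and -4/11 + (1/77)*sqrt(10101).
Denominator factor (h - 1/4): pole of order 1 at 1/4, modulus 1/4.
The radius of convergence is the smallest modulus among the singular points: 1/4.


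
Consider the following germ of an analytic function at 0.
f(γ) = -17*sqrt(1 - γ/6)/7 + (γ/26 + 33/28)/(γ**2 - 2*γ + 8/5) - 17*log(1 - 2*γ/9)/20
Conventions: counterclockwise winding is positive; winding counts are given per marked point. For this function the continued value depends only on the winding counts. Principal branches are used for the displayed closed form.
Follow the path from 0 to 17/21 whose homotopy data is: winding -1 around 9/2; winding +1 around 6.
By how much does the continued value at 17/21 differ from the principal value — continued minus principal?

The rational part is single-valued and drops out of the difference; each branch term changes only by its own monodromy.
(-17/20)*log(1 - γ/(9/2)): each positive loop around 9/2 adds 2*pi*i to the log, so winding -1 contributes (-17/20)*(-1)*2*pi*i = (17/10)*pi*i.
(-17/7)*sqrt(1 - γ/(6)): winding +1 is odd, the square root flips sign, contributing -2*(-17/7)*sqrt(1 - (17/21)/(6)) = -2*(-17/7)*sqrt(109/126) = (17/147)*sqrt(1526).
Summing the contributions at γ = 17/21 gives ((17/147)*sqrt(1526)) + ((17/10)*pi)*i.

Continued minus principal equals ((17/147)*sqrt(1526)) + ((17/10)*pi)*i.


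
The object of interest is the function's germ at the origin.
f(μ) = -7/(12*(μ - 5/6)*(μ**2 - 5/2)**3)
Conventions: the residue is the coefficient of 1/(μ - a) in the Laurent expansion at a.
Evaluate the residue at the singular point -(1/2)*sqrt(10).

The factor μ**2 - 5/2 splits as (μ - a)(μ - a') with a = -(1/2)*sqrt(10), a' = (1/2)*sqrt(10). At the order-3 pole a set g(μ) = (μ - a)^3*f(μ) = [-7/(12*(μ - 5/6))] / (μ - a')^3.
Order-3 pole: residue = g''(a)/2; g''(-(1/2)*sqrt(10)) = -27216/274625 + (5649/219700)*sqrt(10), so the residue is -13608/274625 + (5649/439400)*sqrt(10).

The residue is -13608/274625 + (5649/439400)*sqrt(10).


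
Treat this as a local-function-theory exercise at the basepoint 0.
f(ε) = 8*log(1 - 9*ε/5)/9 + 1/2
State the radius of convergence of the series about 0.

The radius of convergence is 5/9.

Branch term (8/9)*log(1 - ε/(5/9)): its argument vanishes at ε = 5/9, a logarithmic branch point, modulus 5/9.
The radius of convergence is the smallest modulus among the singular points: 5/9.


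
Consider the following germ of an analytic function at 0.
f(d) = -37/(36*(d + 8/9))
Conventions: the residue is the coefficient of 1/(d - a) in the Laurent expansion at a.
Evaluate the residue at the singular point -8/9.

The residue is -37/36.

At the order-1 pole -8/9 set g(d) = (d - (-8/9))*f(d) = -37/36.
Simple pole: residue = g(a) at a = -8/9, which is -37/36.


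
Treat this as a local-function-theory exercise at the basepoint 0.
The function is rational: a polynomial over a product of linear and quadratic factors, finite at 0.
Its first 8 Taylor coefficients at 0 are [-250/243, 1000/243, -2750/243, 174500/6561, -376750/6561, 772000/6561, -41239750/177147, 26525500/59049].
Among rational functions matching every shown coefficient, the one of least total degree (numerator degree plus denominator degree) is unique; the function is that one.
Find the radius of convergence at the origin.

The radius of convergence is 3/5.

No rational of total degree below 3 reproduces all 8 coefficients; solving the [0/3] Pade equations on them gives f(ζ) = -5/(9*(ζ + 3/5)**2*(ζ + 3/2)), whose expansion matches every shown term.
Denominator factor (ζ + 3/5)^2: pole of order 2 at -3/5, modulus 3/5.
Denominator factor (ζ + 3/2): pole of order 1 at -3/2, modulus 3/2.
The radius of convergence is the smallest modulus among the singular points: 3/5.


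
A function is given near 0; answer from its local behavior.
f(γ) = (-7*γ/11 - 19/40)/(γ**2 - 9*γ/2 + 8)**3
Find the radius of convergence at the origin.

Denominator factor (γ**2 - 9*γ/2 + 8)^3: discriminant -47/4, complex-conjugate roots (9/4) + ((1/4)*sqrt(47))*i and (9/4) - ((1/4)*sqrt(47))*i; poles of order 3, moduli (2)*sqrt(2) and (2)*sqrt(2).
The radius of convergence is the smallest modulus among the singular points: (2)*sqrt(2).

The radius of convergence is (2)*sqrt(2).


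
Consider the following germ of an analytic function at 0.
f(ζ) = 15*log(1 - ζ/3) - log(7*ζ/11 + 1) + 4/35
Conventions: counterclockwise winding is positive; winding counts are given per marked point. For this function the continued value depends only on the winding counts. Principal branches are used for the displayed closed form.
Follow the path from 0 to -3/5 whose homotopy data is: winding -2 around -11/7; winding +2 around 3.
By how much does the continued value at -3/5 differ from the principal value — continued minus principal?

The rational part is single-valued and drops out of the difference; each branch term changes only by its own monodromy.
(-1)*log(1 - ζ/(-11/7)): each positive loop around -11/7 adds 2*pi*i to the log, so winding -2 contributes (-1)*(-2)*2*pi*i = (4)*pi*i.
(15)*log(1 - ζ/(3)): each positive loop around 3 adds 2*pi*i to the log, so winding +2 contributes (15)*(2)*2*pi*i = (60)*pi*i.
Summing the contributions at ζ = -3/5 gives (64)*pi*i.

Continued minus principal equals (64)*pi*i.


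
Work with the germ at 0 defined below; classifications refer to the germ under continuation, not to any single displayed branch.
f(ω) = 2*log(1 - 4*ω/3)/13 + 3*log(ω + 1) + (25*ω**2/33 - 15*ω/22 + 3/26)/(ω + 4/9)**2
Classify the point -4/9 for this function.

The point is a pole of order 2.

The denominator factor ω + 4/9 vanishes at -4/9 and appears to the power 2; the numerator there equals 3589/6318, nonzero, and no other factor vanishes.
The branch terms are analytic at this point.
Hence a pole whose order is the multiplicity, 2.


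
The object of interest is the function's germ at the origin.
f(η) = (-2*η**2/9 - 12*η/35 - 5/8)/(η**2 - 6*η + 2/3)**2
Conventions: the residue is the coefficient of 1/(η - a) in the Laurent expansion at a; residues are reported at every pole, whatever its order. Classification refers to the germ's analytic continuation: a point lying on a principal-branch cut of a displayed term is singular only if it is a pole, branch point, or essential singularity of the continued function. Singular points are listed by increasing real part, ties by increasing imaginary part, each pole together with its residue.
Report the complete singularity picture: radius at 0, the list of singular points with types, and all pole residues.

Denominator factor (η**2 - 6*η + 2/3)^2: discriminant 100/3, real irrational roots 3 + (5/3)*sqrt(3) and 3 - (5/3)*sqrt(3); poles of order 2, moduli 3 + (5/3)*sqrt(3) and 3 - (5/3)*sqrt(3).
The radius of convergence is the smallest modulus among the singular points: 3 - (5/3)*sqrt(3).
The factor η**2 - 6*η + 2/3 splits as (η - a)(η - a') with a = 3 - (5/3)*sqrt(3), a' = 3 + (5/3)*sqrt(3). At the order-2 pole a set g(η) = (η - a)^2*f(η) = [-2*η**2/9 - 12*η/35 - 5/8] / (η - a')^2.
Order-2 pole: residue = g'(a); g'(3 - (5/3)*sqrt(3)) = -(13621/1260000)*sqrt(3), so the residue is -(13621/1260000)*sqrt(3).
The factor η**2 - 6*η + 2/3 splits as (η - a)(η - a') with a = 3 + (5/3)*sqrt(3), a' = 3 - (5/3)*sqrt(3). At the order-2 pole a set g(η) = (η - a)^2*f(η) = [-2*η**2/9 - 12*η/35 - 5/8] / (η - a')^2.
Order-2 pole: residue = g'(a); g'(3 + (5/3)*sqrt(3)) = (13621/1260000)*sqrt(3), so the residue is (13621/1260000)*sqrt(3).
List the singular points by increasing real part (a conjugate pair: the negative imaginary part first).

Radius of convergence at 0: 3 - (5/3)*sqrt(3).
At 3 - (5/3)*sqrt(3): a pole of order 2; residue -(13621/1260000)*sqrt(3).
At 3 + (5/3)*sqrt(3): a pole of order 2; residue (13621/1260000)*sqrt(3).


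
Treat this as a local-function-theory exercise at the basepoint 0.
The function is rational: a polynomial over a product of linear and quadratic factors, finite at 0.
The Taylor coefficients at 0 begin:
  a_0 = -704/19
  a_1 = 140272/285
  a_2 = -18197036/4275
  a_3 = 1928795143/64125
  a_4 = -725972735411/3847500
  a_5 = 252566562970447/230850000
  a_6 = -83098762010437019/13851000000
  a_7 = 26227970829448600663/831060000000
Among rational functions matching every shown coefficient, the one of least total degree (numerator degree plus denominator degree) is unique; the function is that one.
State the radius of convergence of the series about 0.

No rational of total degree below 5 reproduces all 8 coefficients; solving the [0/5] Pade equations on them gives f(ξ) = 6/(19*(ξ + 1/4)**3*(ξ**2 - 7*ξ/10 - 6/11)), whose expansion matches every shown term.
Denominator factor (ξ**2 - 7*ξ/10 - 6/11): discriminant 2939/1100, real irrational roots 7/20 + (1/220)*sqrt(32329) and 7/20 - (1/220)*sqrt(32329); poles of order 1, moduli 7/20 + (1/220)*sqrt(32329) and -7/20 + (1/220)*sqrt(32329).
Denominator factor (ξ + 1/4)^3: pole of order 3 at -1/4, modulus 1/4.
The radius of convergence is the smallest modulus among the singular points: 1/4.

The radius of convergence is 1/4.
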